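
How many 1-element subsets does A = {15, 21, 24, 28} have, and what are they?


|A| = 4, so A has C(4,1) = 4 subsets of size 1.
Enumerate by choosing 1 elements from A at a time:
{15}, {21}, {24}, {28}

1-element subsets (4 total): {15}, {21}, {24}, {28}


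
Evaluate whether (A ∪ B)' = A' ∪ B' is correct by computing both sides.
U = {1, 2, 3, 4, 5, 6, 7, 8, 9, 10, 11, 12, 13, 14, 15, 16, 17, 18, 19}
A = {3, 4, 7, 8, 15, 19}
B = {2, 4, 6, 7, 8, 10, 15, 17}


LHS: A ∪ B = {2, 3, 4, 6, 7, 8, 10, 15, 17, 19}
(A ∪ B)' = U \ (A ∪ B) = {1, 5, 9, 11, 12, 13, 14, 16, 18}
A' = {1, 2, 5, 6, 9, 10, 11, 12, 13, 14, 16, 17, 18}, B' = {1, 3, 5, 9, 11, 12, 13, 14, 16, 18, 19}
Claimed RHS: A' ∪ B' = {1, 2, 3, 5, 6, 9, 10, 11, 12, 13, 14, 16, 17, 18, 19}
Identity is INVALID: LHS = {1, 5, 9, 11, 12, 13, 14, 16, 18} but the RHS claimed here equals {1, 2, 3, 5, 6, 9, 10, 11, 12, 13, 14, 16, 17, 18, 19}. The correct form is (A ∪ B)' = A' ∩ B'.

Identity is invalid: (A ∪ B)' = {1, 5, 9, 11, 12, 13, 14, 16, 18} but A' ∪ B' = {1, 2, 3, 5, 6, 9, 10, 11, 12, 13, 14, 16, 17, 18, 19}. The correct De Morgan law is (A ∪ B)' = A' ∩ B'.


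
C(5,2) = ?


C(n,k) = n! / (k!(n-k)!)
C(5,2) = 5! / (2!3!)
= 10

C(5,2) = 10


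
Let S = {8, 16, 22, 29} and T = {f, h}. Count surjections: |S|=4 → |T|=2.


n = |S| = 4, k = |T| = 2. Surjections via inclusion-exclusion:
S(n,k) = Σ(-1)^i × C(k,i) × (k-i)^n, i=0 to k
i=0: (-1)^0×C(2,0)×2^4 = 16
i=1: (-1)^1×C(2,1)×1^4 = -2
i=2: (-1)^2×C(2,2)×0^4 = 0
Total = 14

Number of surjections = 14


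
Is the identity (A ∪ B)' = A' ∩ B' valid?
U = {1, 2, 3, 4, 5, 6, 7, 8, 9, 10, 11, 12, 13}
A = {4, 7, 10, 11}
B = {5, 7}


LHS: A ∪ B = {4, 5, 7, 10, 11}
(A ∪ B)' = U \ (A ∪ B) = {1, 2, 3, 6, 8, 9, 12, 13}
A' = {1, 2, 3, 5, 6, 8, 9, 12, 13}, B' = {1, 2, 3, 4, 6, 8, 9, 10, 11, 12, 13}
Claimed RHS: A' ∩ B' = {1, 2, 3, 6, 8, 9, 12, 13}
Identity is VALID: LHS = RHS = {1, 2, 3, 6, 8, 9, 12, 13} ✓

Identity is valid. (A ∪ B)' = A' ∩ B' = {1, 2, 3, 6, 8, 9, 12, 13}


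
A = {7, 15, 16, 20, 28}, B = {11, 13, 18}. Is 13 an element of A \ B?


A = {7, 15, 16, 20, 28}, B = {11, 13, 18}
A \ B = elements in A but not in B
A \ B = {7, 15, 16, 20, 28}
Checking if 13 ∈ A \ B
13 is not in A \ B → False

13 ∉ A \ B


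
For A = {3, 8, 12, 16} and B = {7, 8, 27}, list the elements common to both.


A ∩ B = elements in both A and B
A = {3, 8, 12, 16}
B = {7, 8, 27}
A ∩ B = {8}

A ∩ B = {8}


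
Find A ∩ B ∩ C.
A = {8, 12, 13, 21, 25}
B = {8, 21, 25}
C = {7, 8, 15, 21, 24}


A ∩ B = {8, 21, 25}
(A ∩ B) ∩ C = {8, 21}

A ∩ B ∩ C = {8, 21}


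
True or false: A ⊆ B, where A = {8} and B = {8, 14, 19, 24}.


A ⊆ B means every element of A is in B.
All elements of A are in B.
So A ⊆ B.

Yes, A ⊆ B


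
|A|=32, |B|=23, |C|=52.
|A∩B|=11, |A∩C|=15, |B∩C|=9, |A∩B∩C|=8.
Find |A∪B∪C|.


|A∪B∪C| = |A|+|B|+|C| - |A∩B|-|A∩C|-|B∩C| + |A∩B∩C|
= 32+23+52 - 11-15-9 + 8
= 107 - 35 + 8
= 80

|A ∪ B ∪ C| = 80


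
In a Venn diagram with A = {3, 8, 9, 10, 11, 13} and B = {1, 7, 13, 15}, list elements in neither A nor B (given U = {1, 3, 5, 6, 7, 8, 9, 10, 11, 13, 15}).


A = {3, 8, 9, 10, 11, 13}
B = {1, 7, 13, 15}
Region: in neither A nor B (given U = {1, 3, 5, 6, 7, 8, 9, 10, 11, 13, 15})
Elements: {5, 6}

Elements in neither A nor B (given U = {1, 3, 5, 6, 7, 8, 9, 10, 11, 13, 15}): {5, 6}


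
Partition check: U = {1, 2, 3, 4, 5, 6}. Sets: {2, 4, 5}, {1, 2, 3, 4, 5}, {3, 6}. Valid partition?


A partition requires: (1) non-empty parts, (2) pairwise disjoint, (3) union = U
Parts: {2, 4, 5}, {1, 2, 3, 4, 5}, {3, 6}
Union of parts: {1, 2, 3, 4, 5, 6}
U = {1, 2, 3, 4, 5, 6}
All non-empty? True
Pairwise disjoint? False
Covers U? True

No, not a valid partition


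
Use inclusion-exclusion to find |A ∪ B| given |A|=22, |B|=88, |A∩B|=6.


|A ∪ B| = |A| + |B| - |A ∩ B|
= 22 + 88 - 6
= 104

|A ∪ B| = 104


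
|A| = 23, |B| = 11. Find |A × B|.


|A × B| = |A| × |B|
= 23 × 11
= 253

|A × B| = 253


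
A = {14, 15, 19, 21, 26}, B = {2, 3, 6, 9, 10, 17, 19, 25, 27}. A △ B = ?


A △ B = (A \ B) ∪ (B \ A) = elements in exactly one of A or B
A \ B = {14, 15, 21, 26}
B \ A = {2, 3, 6, 9, 10, 17, 25, 27}
A △ B = {2, 3, 6, 9, 10, 14, 15, 17, 21, 25, 26, 27}

A △ B = {2, 3, 6, 9, 10, 14, 15, 17, 21, 25, 26, 27}


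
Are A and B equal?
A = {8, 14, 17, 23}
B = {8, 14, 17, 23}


Two sets are equal iff they have exactly the same elements.
A = {8, 14, 17, 23}
B = {8, 14, 17, 23}
Same elements → A = B

Yes, A = B


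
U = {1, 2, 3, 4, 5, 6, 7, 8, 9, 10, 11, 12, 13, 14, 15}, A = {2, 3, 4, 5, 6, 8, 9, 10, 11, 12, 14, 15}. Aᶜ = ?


Aᶜ = U \ A = elements in U but not in A
U = {1, 2, 3, 4, 5, 6, 7, 8, 9, 10, 11, 12, 13, 14, 15}
A = {2, 3, 4, 5, 6, 8, 9, 10, 11, 12, 14, 15}
Aᶜ = {1, 7, 13}

Aᶜ = {1, 7, 13}


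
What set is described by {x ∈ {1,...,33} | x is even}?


Checking each candidate:
Condition: even numbers in {1,...,33}
Result = {2, 4, 6, 8, 10, 12, 14, 16, 18, 20, 22, 24, 26, 28, 30, 32}

{2, 4, 6, 8, 10, 12, 14, 16, 18, 20, 22, 24, 26, 28, 30, 32}


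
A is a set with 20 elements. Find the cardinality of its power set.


Number of subsets = 2^n
= 2^20
= 1048576

|P(A)| = 1048576


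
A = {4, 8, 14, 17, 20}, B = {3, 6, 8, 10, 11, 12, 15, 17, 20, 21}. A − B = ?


A \ B = elements in A but not in B
A = {4, 8, 14, 17, 20}
B = {3, 6, 8, 10, 11, 12, 15, 17, 20, 21}
Remove from A any elements in B
A \ B = {4, 14}

A \ B = {4, 14}


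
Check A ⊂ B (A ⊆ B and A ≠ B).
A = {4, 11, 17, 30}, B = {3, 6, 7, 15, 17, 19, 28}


A ⊂ B requires: A ⊆ B AND A ≠ B.
A ⊆ B? No
A ⊄ B, so A is not a proper subset.

No, A is not a proper subset of B


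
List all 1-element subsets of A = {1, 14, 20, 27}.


|A| = 4, so A has C(4,1) = 4 subsets of size 1.
Enumerate by choosing 1 elements from A at a time:
{1}, {14}, {20}, {27}

1-element subsets (4 total): {1}, {14}, {20}, {27}


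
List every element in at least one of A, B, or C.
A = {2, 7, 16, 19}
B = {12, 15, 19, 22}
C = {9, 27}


A ∪ B = {2, 7, 12, 15, 16, 19, 22}
(A ∪ B) ∪ C = {2, 7, 9, 12, 15, 16, 19, 22, 27}

A ∪ B ∪ C = {2, 7, 9, 12, 15, 16, 19, 22, 27}


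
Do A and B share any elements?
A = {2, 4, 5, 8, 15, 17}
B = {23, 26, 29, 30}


Disjoint means A ∩ B = ∅.
A ∩ B = ∅
A ∩ B = ∅, so A and B are disjoint.

No — A and B share no elements (A ∩ B = ∅), so they are disjoint


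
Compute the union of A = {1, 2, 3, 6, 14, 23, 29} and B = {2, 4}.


A ∪ B = all elements in A or B (or both)
A = {1, 2, 3, 6, 14, 23, 29}
B = {2, 4}
A ∪ B = {1, 2, 3, 4, 6, 14, 23, 29}

A ∪ B = {1, 2, 3, 4, 6, 14, 23, 29}


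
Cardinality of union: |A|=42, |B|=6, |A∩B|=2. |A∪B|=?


|A ∪ B| = |A| + |B| - |A ∩ B|
= 42 + 6 - 2
= 46

|A ∪ B| = 46


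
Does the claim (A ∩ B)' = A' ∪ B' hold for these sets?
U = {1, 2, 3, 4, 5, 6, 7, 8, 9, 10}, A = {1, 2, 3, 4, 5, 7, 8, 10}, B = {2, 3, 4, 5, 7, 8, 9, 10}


LHS: A ∩ B = {2, 3, 4, 5, 7, 8, 10}
(A ∩ B)' = U \ (A ∩ B) = {1, 6, 9}
A' = {6, 9}, B' = {1, 6}
Claimed RHS: A' ∪ B' = {1, 6, 9}
Identity is VALID: LHS = RHS = {1, 6, 9} ✓

Identity is valid. (A ∩ B)' = A' ∪ B' = {1, 6, 9}


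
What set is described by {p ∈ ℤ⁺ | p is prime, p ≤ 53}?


Checking each candidate:
Condition: primes ≤ 53
Result = {2, 3, 5, 7, 11, 13, 17, 19, 23, 29, 31, 37, 41, 43, 47, 53}

{2, 3, 5, 7, 11, 13, 17, 19, 23, 29, 31, 37, 41, 43, 47, 53}


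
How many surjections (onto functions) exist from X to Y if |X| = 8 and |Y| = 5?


n = |X| = 8, k = |Y| = 5. Surjections via inclusion-exclusion:
S(n,k) = Σ(-1)^i × C(k,i) × (k-i)^n, i=0 to k
i=0: (-1)^0×C(5,0)×5^8 = 390625
i=1: (-1)^1×C(5,1)×4^8 = -327680
i=2: (-1)^2×C(5,2)×3^8 = 65610
i=3: (-1)^3×C(5,3)×2^8 = -2560
i=4: (-1)^4×C(5,4)×1^8 = 5
i=5: (-1)^5×C(5,5)×0^8 = 0
Total = 126000

Number of surjections = 126000


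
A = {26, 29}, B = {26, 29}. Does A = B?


Two sets are equal iff they have exactly the same elements.
A = {26, 29}
B = {26, 29}
Same elements → A = B

Yes, A = B


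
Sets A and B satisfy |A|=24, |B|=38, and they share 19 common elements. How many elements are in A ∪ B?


|A ∪ B| = |A| + |B| - |A ∩ B|
= 24 + 38 - 19
= 43

|A ∪ B| = 43


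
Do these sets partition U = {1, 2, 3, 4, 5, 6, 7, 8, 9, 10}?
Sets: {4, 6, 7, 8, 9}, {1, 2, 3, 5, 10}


A partition requires: (1) non-empty parts, (2) pairwise disjoint, (3) union = U
Parts: {4, 6, 7, 8, 9}, {1, 2, 3, 5, 10}
Union of parts: {1, 2, 3, 4, 5, 6, 7, 8, 9, 10}
U = {1, 2, 3, 4, 5, 6, 7, 8, 9, 10}
All non-empty? True
Pairwise disjoint? True
Covers U? True

Yes, valid partition


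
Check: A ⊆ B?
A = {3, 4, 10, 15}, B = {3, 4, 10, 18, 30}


A ⊆ B means every element of A is in B.
Elements in A not in B: {15}
So A ⊄ B.

No, A ⊄ B


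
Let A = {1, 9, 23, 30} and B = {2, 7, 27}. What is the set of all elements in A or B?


A ∪ B = all elements in A or B (or both)
A = {1, 9, 23, 30}
B = {2, 7, 27}
A ∪ B = {1, 2, 7, 9, 23, 27, 30}

A ∪ B = {1, 2, 7, 9, 23, 27, 30}


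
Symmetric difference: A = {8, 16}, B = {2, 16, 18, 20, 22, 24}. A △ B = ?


A △ B = (A \ B) ∪ (B \ A) = elements in exactly one of A or B
A \ B = {8}
B \ A = {2, 18, 20, 22, 24}
A △ B = {2, 8, 18, 20, 22, 24}

A △ B = {2, 8, 18, 20, 22, 24}


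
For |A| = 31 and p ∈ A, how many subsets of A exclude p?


Subsets of A avoiding p are subsets of A \ {p}, which has 30 elements.
Count = 2^(n-1) = 2^30
= 1073741824

Number of subsets avoiding p = 1073741824


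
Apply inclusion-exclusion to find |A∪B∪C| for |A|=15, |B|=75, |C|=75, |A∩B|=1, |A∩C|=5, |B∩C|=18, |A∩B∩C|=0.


|A∪B∪C| = |A|+|B|+|C| - |A∩B|-|A∩C|-|B∩C| + |A∩B∩C|
= 15+75+75 - 1-5-18 + 0
= 165 - 24 + 0
= 141

|A ∪ B ∪ C| = 141


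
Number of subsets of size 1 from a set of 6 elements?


C(n,k) = n! / (k!(n-k)!)
C(6,1) = 6! / (1!5!)
= 6

C(6,1) = 6


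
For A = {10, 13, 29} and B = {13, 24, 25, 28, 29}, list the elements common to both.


A ∩ B = elements in both A and B
A = {10, 13, 29}
B = {13, 24, 25, 28, 29}
A ∩ B = {13, 29}

A ∩ B = {13, 29}


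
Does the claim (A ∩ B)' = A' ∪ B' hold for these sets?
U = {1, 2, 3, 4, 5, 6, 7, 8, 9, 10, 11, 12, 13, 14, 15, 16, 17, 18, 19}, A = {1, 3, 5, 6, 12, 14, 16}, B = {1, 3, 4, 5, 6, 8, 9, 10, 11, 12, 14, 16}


LHS: A ∩ B = {1, 3, 5, 6, 12, 14, 16}
(A ∩ B)' = U \ (A ∩ B) = {2, 4, 7, 8, 9, 10, 11, 13, 15, 17, 18, 19}
A' = {2, 4, 7, 8, 9, 10, 11, 13, 15, 17, 18, 19}, B' = {2, 7, 13, 15, 17, 18, 19}
Claimed RHS: A' ∪ B' = {2, 4, 7, 8, 9, 10, 11, 13, 15, 17, 18, 19}
Identity is VALID: LHS = RHS = {2, 4, 7, 8, 9, 10, 11, 13, 15, 17, 18, 19} ✓

Identity is valid. (A ∩ B)' = A' ∪ B' = {2, 4, 7, 8, 9, 10, 11, 13, 15, 17, 18, 19}


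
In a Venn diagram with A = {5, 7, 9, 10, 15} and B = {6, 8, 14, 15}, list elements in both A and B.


A = {5, 7, 9, 10, 15}
B = {6, 8, 14, 15}
Region: in both A and B
Elements: {15}

Elements in both A and B: {15}


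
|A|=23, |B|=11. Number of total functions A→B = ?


Each of |A| = 23 inputs maps to any of |B| = 11 outputs.
# functions = |B|^|A| = 11^23
= 895430243255237372246531

Number of functions = 895430243255237372246531


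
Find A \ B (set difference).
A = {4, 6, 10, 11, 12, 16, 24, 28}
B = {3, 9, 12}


A \ B = elements in A but not in B
A = {4, 6, 10, 11, 12, 16, 24, 28}
B = {3, 9, 12}
Remove from A any elements in B
A \ B = {4, 6, 10, 11, 16, 24, 28}

A \ B = {4, 6, 10, 11, 16, 24, 28}


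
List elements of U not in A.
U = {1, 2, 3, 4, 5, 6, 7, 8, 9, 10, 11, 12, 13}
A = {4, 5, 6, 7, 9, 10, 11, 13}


Aᶜ = U \ A = elements in U but not in A
U = {1, 2, 3, 4, 5, 6, 7, 8, 9, 10, 11, 12, 13}
A = {4, 5, 6, 7, 9, 10, 11, 13}
Aᶜ = {1, 2, 3, 8, 12}

Aᶜ = {1, 2, 3, 8, 12}


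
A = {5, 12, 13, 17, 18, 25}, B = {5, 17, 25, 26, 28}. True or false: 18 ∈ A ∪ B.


A = {5, 12, 13, 17, 18, 25}, B = {5, 17, 25, 26, 28}
A ∪ B = all elements in A or B
A ∪ B = {5, 12, 13, 17, 18, 25, 26, 28}
Checking if 18 ∈ A ∪ B
18 is in A ∪ B → True

18 ∈ A ∪ B


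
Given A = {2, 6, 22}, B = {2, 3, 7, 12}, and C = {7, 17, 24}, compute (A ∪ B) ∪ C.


A ∪ B = {2, 3, 6, 7, 12, 22}
(A ∪ B) ∪ C = {2, 3, 6, 7, 12, 17, 22, 24}

A ∪ B ∪ C = {2, 3, 6, 7, 12, 17, 22, 24}


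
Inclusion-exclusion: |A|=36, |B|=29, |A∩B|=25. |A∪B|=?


|A ∪ B| = |A| + |B| - |A ∩ B|
= 36 + 29 - 25
= 40

|A ∪ B| = 40


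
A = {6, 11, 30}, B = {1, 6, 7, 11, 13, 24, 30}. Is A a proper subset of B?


A ⊂ B requires: A ⊆ B AND A ≠ B.
A ⊆ B? Yes
A = B? No
A ⊂ B: Yes (A is a proper subset of B)

Yes, A ⊂ B


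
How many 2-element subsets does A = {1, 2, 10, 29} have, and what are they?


|A| = 4, so A has C(4,2) = 6 subsets of size 2.
Enumerate by choosing 2 elements from A at a time:
{1, 2}, {1, 10}, {1, 29}, {2, 10}, {2, 29}, {10, 29}

2-element subsets (6 total): {1, 2}, {1, 10}, {1, 29}, {2, 10}, {2, 29}, {10, 29}


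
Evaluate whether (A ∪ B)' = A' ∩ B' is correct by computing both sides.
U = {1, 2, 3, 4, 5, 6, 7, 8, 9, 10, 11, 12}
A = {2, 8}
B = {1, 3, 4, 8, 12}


LHS: A ∪ B = {1, 2, 3, 4, 8, 12}
(A ∪ B)' = U \ (A ∪ B) = {5, 6, 7, 9, 10, 11}
A' = {1, 3, 4, 5, 6, 7, 9, 10, 11, 12}, B' = {2, 5, 6, 7, 9, 10, 11}
Claimed RHS: A' ∩ B' = {5, 6, 7, 9, 10, 11}
Identity is VALID: LHS = RHS = {5, 6, 7, 9, 10, 11} ✓

Identity is valid. (A ∪ B)' = A' ∩ B' = {5, 6, 7, 9, 10, 11}


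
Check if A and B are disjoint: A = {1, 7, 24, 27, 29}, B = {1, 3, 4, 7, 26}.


Disjoint means A ∩ B = ∅.
A ∩ B = {1, 7}
A ∩ B ≠ ∅, so A and B are NOT disjoint.

No, A and B are not disjoint (A ∩ B = {1, 7})


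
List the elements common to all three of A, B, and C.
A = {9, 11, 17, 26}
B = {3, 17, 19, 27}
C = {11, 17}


A ∩ B = {17}
(A ∩ B) ∩ C = {17}

A ∩ B ∩ C = {17}


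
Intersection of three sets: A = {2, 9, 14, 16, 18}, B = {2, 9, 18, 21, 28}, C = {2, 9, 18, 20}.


A ∩ B = {2, 9, 18}
(A ∩ B) ∩ C = {2, 9, 18}

A ∩ B ∩ C = {2, 9, 18}


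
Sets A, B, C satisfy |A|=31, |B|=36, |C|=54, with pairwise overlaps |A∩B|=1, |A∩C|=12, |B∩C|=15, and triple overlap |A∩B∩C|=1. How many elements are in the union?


|A∪B∪C| = |A|+|B|+|C| - |A∩B|-|A∩C|-|B∩C| + |A∩B∩C|
= 31+36+54 - 1-12-15 + 1
= 121 - 28 + 1
= 94

|A ∪ B ∪ C| = 94


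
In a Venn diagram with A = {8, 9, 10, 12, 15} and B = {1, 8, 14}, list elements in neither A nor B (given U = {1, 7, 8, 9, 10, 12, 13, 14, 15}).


A = {8, 9, 10, 12, 15}
B = {1, 8, 14}
Region: in neither A nor B (given U = {1, 7, 8, 9, 10, 12, 13, 14, 15})
Elements: {7, 13}

Elements in neither A nor B (given U = {1, 7, 8, 9, 10, 12, 13, 14, 15}): {7, 13}


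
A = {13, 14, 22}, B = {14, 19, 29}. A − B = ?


A \ B = elements in A but not in B
A = {13, 14, 22}
B = {14, 19, 29}
Remove from A any elements in B
A \ B = {13, 22}

A \ B = {13, 22}


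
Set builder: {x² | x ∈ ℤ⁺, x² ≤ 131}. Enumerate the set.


Checking each candidate:
Condition: positive perfect squares ≤ 131
Result = {1, 4, 9, 16, 25, 36, 49, 64, 81, 100, 121}

{1, 4, 9, 16, 25, 36, 49, 64, 81, 100, 121}


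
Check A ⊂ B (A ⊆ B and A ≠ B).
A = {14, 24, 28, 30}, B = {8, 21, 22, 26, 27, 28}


A ⊂ B requires: A ⊆ B AND A ≠ B.
A ⊆ B? No
A ⊄ B, so A is not a proper subset.

No, A is not a proper subset of B


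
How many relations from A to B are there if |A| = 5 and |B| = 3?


A relation from A to B is any subset of A × B.
|A × B| = 5 × 3 = 15
# relations = 2^|A × B| = 2^15 = 32768

Number of relations = 32768


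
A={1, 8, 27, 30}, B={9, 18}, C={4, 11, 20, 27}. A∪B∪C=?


A ∪ B = {1, 8, 9, 18, 27, 30}
(A ∪ B) ∪ C = {1, 4, 8, 9, 11, 18, 20, 27, 30}

A ∪ B ∪ C = {1, 4, 8, 9, 11, 18, 20, 27, 30}


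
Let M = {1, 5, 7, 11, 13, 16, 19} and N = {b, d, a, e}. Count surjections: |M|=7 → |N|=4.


n = |M| = 7, k = |N| = 4. Surjections via inclusion-exclusion:
S(n,k) = Σ(-1)^i × C(k,i) × (k-i)^n, i=0 to k
i=0: (-1)^0×C(4,0)×4^7 = 16384
i=1: (-1)^1×C(4,1)×3^7 = -8748
i=2: (-1)^2×C(4,2)×2^7 = 768
i=3: (-1)^3×C(4,3)×1^7 = -4
i=4: (-1)^4×C(4,4)×0^7 = 0
Total = 8400

Number of surjections = 8400


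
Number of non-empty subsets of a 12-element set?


Total subsets = 2^n = 2^12 = 4096
Non-empty subsets exclude the empty set: 2^n - 1
= 4096 - 1
= 4095

Number of non-empty subsets = 4095


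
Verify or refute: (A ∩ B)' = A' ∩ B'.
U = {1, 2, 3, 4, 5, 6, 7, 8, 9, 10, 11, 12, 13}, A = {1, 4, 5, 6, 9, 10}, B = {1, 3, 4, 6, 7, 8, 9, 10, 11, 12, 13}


LHS: A ∩ B = {1, 4, 6, 9, 10}
(A ∩ B)' = U \ (A ∩ B) = {2, 3, 5, 7, 8, 11, 12, 13}
A' = {2, 3, 7, 8, 11, 12, 13}, B' = {2, 5}
Claimed RHS: A' ∩ B' = {2}
Identity is INVALID: LHS = {2, 3, 5, 7, 8, 11, 12, 13} but the RHS claimed here equals {2}. The correct form is (A ∩ B)' = A' ∪ B'.

Identity is invalid: (A ∩ B)' = {2, 3, 5, 7, 8, 11, 12, 13} but A' ∩ B' = {2}. The correct De Morgan law is (A ∩ B)' = A' ∪ B'.


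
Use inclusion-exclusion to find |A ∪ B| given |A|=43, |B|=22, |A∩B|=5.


|A ∪ B| = |A| + |B| - |A ∩ B|
= 43 + 22 - 5
= 60

|A ∪ B| = 60


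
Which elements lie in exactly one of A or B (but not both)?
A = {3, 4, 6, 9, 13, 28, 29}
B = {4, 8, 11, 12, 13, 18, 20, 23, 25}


A △ B = (A \ B) ∪ (B \ A) = elements in exactly one of A or B
A \ B = {3, 6, 9, 28, 29}
B \ A = {8, 11, 12, 18, 20, 23, 25}
A △ B = {3, 6, 8, 9, 11, 12, 18, 20, 23, 25, 28, 29}

A △ B = {3, 6, 8, 9, 11, 12, 18, 20, 23, 25, 28, 29}


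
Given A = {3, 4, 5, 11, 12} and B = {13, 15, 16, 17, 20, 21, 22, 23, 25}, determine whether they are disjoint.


Disjoint means A ∩ B = ∅.
A ∩ B = ∅
A ∩ B = ∅, so A and B are disjoint.

Yes, A and B are disjoint


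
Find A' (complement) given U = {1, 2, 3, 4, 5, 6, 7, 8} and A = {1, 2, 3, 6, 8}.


Aᶜ = U \ A = elements in U but not in A
U = {1, 2, 3, 4, 5, 6, 7, 8}
A = {1, 2, 3, 6, 8}
Aᶜ = {4, 5, 7}

Aᶜ = {4, 5, 7}


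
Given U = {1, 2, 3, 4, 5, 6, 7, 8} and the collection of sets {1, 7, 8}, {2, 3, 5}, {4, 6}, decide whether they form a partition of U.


A partition requires: (1) non-empty parts, (2) pairwise disjoint, (3) union = U
Parts: {1, 7, 8}, {2, 3, 5}, {4, 6}
Union of parts: {1, 2, 3, 4, 5, 6, 7, 8}
U = {1, 2, 3, 4, 5, 6, 7, 8}
All non-empty? True
Pairwise disjoint? True
Covers U? True

Yes, valid partition


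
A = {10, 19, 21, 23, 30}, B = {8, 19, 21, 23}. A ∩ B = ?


A ∩ B = elements in both A and B
A = {10, 19, 21, 23, 30}
B = {8, 19, 21, 23}
A ∩ B = {19, 21, 23}

A ∩ B = {19, 21, 23}


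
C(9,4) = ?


C(n,k) = n! / (k!(n-k)!)
C(9,4) = 9! / (4!5!)
= 126

C(9,4) = 126


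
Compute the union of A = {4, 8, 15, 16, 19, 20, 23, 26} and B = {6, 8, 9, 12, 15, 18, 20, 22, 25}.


A ∪ B = all elements in A or B (or both)
A = {4, 8, 15, 16, 19, 20, 23, 26}
B = {6, 8, 9, 12, 15, 18, 20, 22, 25}
A ∪ B = {4, 6, 8, 9, 12, 15, 16, 18, 19, 20, 22, 23, 25, 26}

A ∪ B = {4, 6, 8, 9, 12, 15, 16, 18, 19, 20, 22, 23, 25, 26}


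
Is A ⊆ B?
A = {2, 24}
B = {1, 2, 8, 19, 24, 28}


A ⊆ B means every element of A is in B.
All elements of A are in B.
So A ⊆ B.

Yes, A ⊆ B


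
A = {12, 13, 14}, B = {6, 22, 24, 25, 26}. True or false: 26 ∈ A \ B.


A = {12, 13, 14}, B = {6, 22, 24, 25, 26}
A \ B = elements in A but not in B
A \ B = {12, 13, 14}
Checking if 26 ∈ A \ B
26 is not in A \ B → False

26 ∉ A \ B


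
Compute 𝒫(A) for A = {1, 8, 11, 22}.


|A| = 4, so |P(A)| = 2^4 = 16
Enumerate subsets by cardinality (0 to 4):
∅, {1}, {8}, {11}, {22}, {1, 8}, {1, 11}, {1, 22}, {8, 11}, {8, 22}, {11, 22}, {1, 8, 11}, {1, 8, 22}, {1, 11, 22}, {8, 11, 22}, {1, 8, 11, 22}

P(A) has 16 subsets: ∅, {1}, {8}, {11}, {22}, {1, 8}, {1, 11}, {1, 22}, {8, 11}, {8, 22}, {11, 22}, {1, 8, 11}, {1, 8, 22}, {1, 11, 22}, {8, 11, 22}, {1, 8, 11, 22}


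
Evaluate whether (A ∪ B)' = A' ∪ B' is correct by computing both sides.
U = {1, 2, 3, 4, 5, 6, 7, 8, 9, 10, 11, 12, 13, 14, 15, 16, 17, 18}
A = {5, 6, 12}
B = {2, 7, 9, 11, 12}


LHS: A ∪ B = {2, 5, 6, 7, 9, 11, 12}
(A ∪ B)' = U \ (A ∪ B) = {1, 3, 4, 8, 10, 13, 14, 15, 16, 17, 18}
A' = {1, 2, 3, 4, 7, 8, 9, 10, 11, 13, 14, 15, 16, 17, 18}, B' = {1, 3, 4, 5, 6, 8, 10, 13, 14, 15, 16, 17, 18}
Claimed RHS: A' ∪ B' = {1, 2, 3, 4, 5, 6, 7, 8, 9, 10, 11, 13, 14, 15, 16, 17, 18}
Identity is INVALID: LHS = {1, 3, 4, 8, 10, 13, 14, 15, 16, 17, 18} but the RHS claimed here equals {1, 2, 3, 4, 5, 6, 7, 8, 9, 10, 11, 13, 14, 15, 16, 17, 18}. The correct form is (A ∪ B)' = A' ∩ B'.

Identity is invalid: (A ∪ B)' = {1, 3, 4, 8, 10, 13, 14, 15, 16, 17, 18} but A' ∪ B' = {1, 2, 3, 4, 5, 6, 7, 8, 9, 10, 11, 13, 14, 15, 16, 17, 18}. The correct De Morgan law is (A ∪ B)' = A' ∩ B'.


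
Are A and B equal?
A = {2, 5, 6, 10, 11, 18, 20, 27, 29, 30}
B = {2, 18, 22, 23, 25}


Two sets are equal iff they have exactly the same elements.
A = {2, 5, 6, 10, 11, 18, 20, 27, 29, 30}
B = {2, 18, 22, 23, 25}
Differences: {5, 6, 10, 11, 20, 22, 23, 25, 27, 29, 30}
A ≠ B

No, A ≠ B


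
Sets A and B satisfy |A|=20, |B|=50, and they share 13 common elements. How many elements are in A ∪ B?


|A ∪ B| = |A| + |B| - |A ∩ B|
= 20 + 50 - 13
= 57

|A ∪ B| = 57


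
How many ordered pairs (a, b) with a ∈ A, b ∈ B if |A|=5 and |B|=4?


|A × B| = |A| × |B|
= 5 × 4
= 20

|A × B| = 20


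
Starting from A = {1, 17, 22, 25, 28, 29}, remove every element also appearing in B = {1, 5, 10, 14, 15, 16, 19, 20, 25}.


A \ B = elements in A but not in B
A = {1, 17, 22, 25, 28, 29}
B = {1, 5, 10, 14, 15, 16, 19, 20, 25}
Remove from A any elements in B
A \ B = {17, 22, 28, 29}

A \ B = {17, 22, 28, 29}


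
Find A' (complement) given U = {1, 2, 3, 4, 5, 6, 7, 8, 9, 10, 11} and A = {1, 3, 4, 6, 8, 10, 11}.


Aᶜ = U \ A = elements in U but not in A
U = {1, 2, 3, 4, 5, 6, 7, 8, 9, 10, 11}
A = {1, 3, 4, 6, 8, 10, 11}
Aᶜ = {2, 5, 7, 9}

Aᶜ = {2, 5, 7, 9}


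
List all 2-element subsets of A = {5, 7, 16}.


|A| = 3, so A has C(3,2) = 3 subsets of size 2.
Enumerate by choosing 2 elements from A at a time:
{5, 7}, {5, 16}, {7, 16}

2-element subsets (3 total): {5, 7}, {5, 16}, {7, 16}


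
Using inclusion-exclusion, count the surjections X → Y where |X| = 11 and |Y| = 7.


n = |X| = 11, k = |Y| = 7. Surjections via inclusion-exclusion:
S(n,k) = Σ(-1)^i × C(k,i) × (k-i)^n, i=0 to k
i=0: (-1)^0×C(7,0)×7^11 = 1977326743
i=1: (-1)^1×C(7,1)×6^11 = -2539579392
i=2: (-1)^2×C(7,2)×5^11 = 1025390625
i=3: (-1)^3×C(7,3)×4^11 = -146800640
i=4: (-1)^4×C(7,4)×3^11 = 6200145
i=5: (-1)^5×C(7,5)×2^11 = -43008
i=6: (-1)^6×C(7,6)×1^11 = 7
i=7: (-1)^7×C(7,7)×0^11 = 0
Total = 322494480

Number of surjections = 322494480


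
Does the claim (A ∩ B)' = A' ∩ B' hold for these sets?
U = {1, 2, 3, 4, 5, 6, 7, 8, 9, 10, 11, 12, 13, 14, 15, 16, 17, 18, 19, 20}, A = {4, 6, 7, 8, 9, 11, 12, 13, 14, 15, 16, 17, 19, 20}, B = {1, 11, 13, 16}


LHS: A ∩ B = {11, 13, 16}
(A ∩ B)' = U \ (A ∩ B) = {1, 2, 3, 4, 5, 6, 7, 8, 9, 10, 12, 14, 15, 17, 18, 19, 20}
A' = {1, 2, 3, 5, 10, 18}, B' = {2, 3, 4, 5, 6, 7, 8, 9, 10, 12, 14, 15, 17, 18, 19, 20}
Claimed RHS: A' ∩ B' = {2, 3, 5, 10, 18}
Identity is INVALID: LHS = {1, 2, 3, 4, 5, 6, 7, 8, 9, 10, 12, 14, 15, 17, 18, 19, 20} but the RHS claimed here equals {2, 3, 5, 10, 18}. The correct form is (A ∩ B)' = A' ∪ B'.

Identity is invalid: (A ∩ B)' = {1, 2, 3, 4, 5, 6, 7, 8, 9, 10, 12, 14, 15, 17, 18, 19, 20} but A' ∩ B' = {2, 3, 5, 10, 18}. The correct De Morgan law is (A ∩ B)' = A' ∪ B'.


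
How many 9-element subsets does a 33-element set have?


C(n,k) = n! / (k!(n-k)!)
C(33,9) = 33! / (9!24!)
= 38567100

C(33,9) = 38567100


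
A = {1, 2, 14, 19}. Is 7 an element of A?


A = {1, 2, 14, 19}
Checking if 7 is in A
7 is not in A → False

7 ∉ A


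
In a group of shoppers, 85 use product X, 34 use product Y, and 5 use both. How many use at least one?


|A ∪ B| = |A| + |B| - |A ∩ B|
= 85 + 34 - 5
= 114

|A ∪ B| = 114


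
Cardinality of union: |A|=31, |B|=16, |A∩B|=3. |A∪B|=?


|A ∪ B| = |A| + |B| - |A ∩ B|
= 31 + 16 - 3
= 44

|A ∪ B| = 44


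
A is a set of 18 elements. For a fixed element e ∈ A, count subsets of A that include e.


Subsets of A containing e correspond to subsets of A \ {e}, which has 17 elements.
Count = 2^(n-1) = 2^17
= 131072

Number of subsets containing e = 131072


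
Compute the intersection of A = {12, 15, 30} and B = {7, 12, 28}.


A ∩ B = elements in both A and B
A = {12, 15, 30}
B = {7, 12, 28}
A ∩ B = {12}

A ∩ B = {12}


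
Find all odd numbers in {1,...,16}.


Checking each candidate:
Condition: odd numbers in {1,...,16}
Result = {1, 3, 5, 7, 9, 11, 13, 15}

{1, 3, 5, 7, 9, 11, 13, 15}


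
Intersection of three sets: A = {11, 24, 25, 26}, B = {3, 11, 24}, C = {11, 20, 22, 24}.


A ∩ B = {11, 24}
(A ∩ B) ∩ C = {11, 24}

A ∩ B ∩ C = {11, 24}


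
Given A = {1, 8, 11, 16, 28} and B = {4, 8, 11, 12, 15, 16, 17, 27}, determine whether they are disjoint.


Disjoint means A ∩ B = ∅.
A ∩ B = {8, 11, 16}
A ∩ B ≠ ∅, so A and B are NOT disjoint.

No, A and B are not disjoint (A ∩ B = {8, 11, 16})


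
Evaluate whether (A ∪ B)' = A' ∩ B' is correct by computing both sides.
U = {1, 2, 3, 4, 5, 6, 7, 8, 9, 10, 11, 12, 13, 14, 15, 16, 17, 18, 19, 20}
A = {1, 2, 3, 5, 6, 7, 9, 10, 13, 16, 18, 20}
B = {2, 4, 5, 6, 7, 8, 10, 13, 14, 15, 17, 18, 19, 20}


LHS: A ∪ B = {1, 2, 3, 4, 5, 6, 7, 8, 9, 10, 13, 14, 15, 16, 17, 18, 19, 20}
(A ∪ B)' = U \ (A ∪ B) = {11, 12}
A' = {4, 8, 11, 12, 14, 15, 17, 19}, B' = {1, 3, 9, 11, 12, 16}
Claimed RHS: A' ∩ B' = {11, 12}
Identity is VALID: LHS = RHS = {11, 12} ✓

Identity is valid. (A ∪ B)' = A' ∩ B' = {11, 12}


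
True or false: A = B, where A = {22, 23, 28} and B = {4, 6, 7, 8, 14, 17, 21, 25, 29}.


Two sets are equal iff they have exactly the same elements.
A = {22, 23, 28}
B = {4, 6, 7, 8, 14, 17, 21, 25, 29}
Differences: {4, 6, 7, 8, 14, 17, 21, 22, 23, 25, 28, 29}
A ≠ B

No, A ≠ B


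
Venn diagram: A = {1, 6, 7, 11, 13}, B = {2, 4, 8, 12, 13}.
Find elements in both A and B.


A = {1, 6, 7, 11, 13}
B = {2, 4, 8, 12, 13}
Region: in both A and B
Elements: {13}

Elements in both A and B: {13}


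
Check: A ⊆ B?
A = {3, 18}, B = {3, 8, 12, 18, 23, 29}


A ⊆ B means every element of A is in B.
All elements of A are in B.
So A ⊆ B.

Yes, A ⊆ B


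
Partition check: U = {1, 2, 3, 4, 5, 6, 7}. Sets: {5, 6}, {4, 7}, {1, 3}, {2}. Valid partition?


A partition requires: (1) non-empty parts, (2) pairwise disjoint, (3) union = U
Parts: {5, 6}, {4, 7}, {1, 3}, {2}
Union of parts: {1, 2, 3, 4, 5, 6, 7}
U = {1, 2, 3, 4, 5, 6, 7}
All non-empty? True
Pairwise disjoint? True
Covers U? True

Yes, valid partition


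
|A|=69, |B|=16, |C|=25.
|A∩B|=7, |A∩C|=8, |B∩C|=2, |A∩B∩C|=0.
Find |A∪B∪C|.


|A∪B∪C| = |A|+|B|+|C| - |A∩B|-|A∩C|-|B∩C| + |A∩B∩C|
= 69+16+25 - 7-8-2 + 0
= 110 - 17 + 0
= 93

|A ∪ B ∪ C| = 93


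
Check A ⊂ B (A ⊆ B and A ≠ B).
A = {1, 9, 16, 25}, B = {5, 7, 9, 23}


A ⊂ B requires: A ⊆ B AND A ≠ B.
A ⊆ B? No
A ⊄ B, so A is not a proper subset.

No, A is not a proper subset of B


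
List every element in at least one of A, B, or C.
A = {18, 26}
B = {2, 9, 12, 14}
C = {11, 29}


A ∪ B = {2, 9, 12, 14, 18, 26}
(A ∪ B) ∪ C = {2, 9, 11, 12, 14, 18, 26, 29}

A ∪ B ∪ C = {2, 9, 11, 12, 14, 18, 26, 29}


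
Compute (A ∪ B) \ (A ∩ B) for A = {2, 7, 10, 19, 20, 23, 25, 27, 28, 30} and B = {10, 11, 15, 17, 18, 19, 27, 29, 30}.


A △ B = (A \ B) ∪ (B \ A) = elements in exactly one of A or B
A \ B = {2, 7, 20, 23, 25, 28}
B \ A = {11, 15, 17, 18, 29}
A △ B = {2, 7, 11, 15, 17, 18, 20, 23, 25, 28, 29}

A △ B = {2, 7, 11, 15, 17, 18, 20, 23, 25, 28, 29}


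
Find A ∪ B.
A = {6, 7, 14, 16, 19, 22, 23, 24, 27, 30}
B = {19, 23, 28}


A ∪ B = all elements in A or B (or both)
A = {6, 7, 14, 16, 19, 22, 23, 24, 27, 30}
B = {19, 23, 28}
A ∪ B = {6, 7, 14, 16, 19, 22, 23, 24, 27, 28, 30}

A ∪ B = {6, 7, 14, 16, 19, 22, 23, 24, 27, 28, 30}


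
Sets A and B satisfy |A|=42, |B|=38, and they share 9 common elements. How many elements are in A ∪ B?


|A ∪ B| = |A| + |B| - |A ∩ B|
= 42 + 38 - 9
= 71

|A ∪ B| = 71


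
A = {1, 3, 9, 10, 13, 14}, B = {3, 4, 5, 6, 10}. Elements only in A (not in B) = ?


A = {1, 3, 9, 10, 13, 14}
B = {3, 4, 5, 6, 10}
Region: only in A (not in B)
Elements: {1, 9, 13, 14}

Elements only in A (not in B): {1, 9, 13, 14}


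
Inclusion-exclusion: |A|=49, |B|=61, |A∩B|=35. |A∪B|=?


|A ∪ B| = |A| + |B| - |A ∩ B|
= 49 + 61 - 35
= 75

|A ∪ B| = 75


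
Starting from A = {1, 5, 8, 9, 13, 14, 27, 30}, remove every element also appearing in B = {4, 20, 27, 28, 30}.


A \ B = elements in A but not in B
A = {1, 5, 8, 9, 13, 14, 27, 30}
B = {4, 20, 27, 28, 30}
Remove from A any elements in B
A \ B = {1, 5, 8, 9, 13, 14}

A \ B = {1, 5, 8, 9, 13, 14}


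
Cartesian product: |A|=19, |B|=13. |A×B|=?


|A × B| = |A| × |B|
= 19 × 13
= 247

|A × B| = 247


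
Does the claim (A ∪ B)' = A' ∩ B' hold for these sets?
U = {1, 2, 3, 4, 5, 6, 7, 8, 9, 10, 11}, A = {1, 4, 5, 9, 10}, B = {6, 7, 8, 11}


LHS: A ∪ B = {1, 4, 5, 6, 7, 8, 9, 10, 11}
(A ∪ B)' = U \ (A ∪ B) = {2, 3}
A' = {2, 3, 6, 7, 8, 11}, B' = {1, 2, 3, 4, 5, 9, 10}
Claimed RHS: A' ∩ B' = {2, 3}
Identity is VALID: LHS = RHS = {2, 3} ✓

Identity is valid. (A ∪ B)' = A' ∩ B' = {2, 3}


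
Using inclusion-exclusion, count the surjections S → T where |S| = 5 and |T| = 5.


n = |S| = 5, k = |T| = 5. Surjections via inclusion-exclusion:
S(n,k) = Σ(-1)^i × C(k,i) × (k-i)^n, i=0 to k
i=0: (-1)^0×C(5,0)×5^5 = 3125
i=1: (-1)^1×C(5,1)×4^5 = -5120
i=2: (-1)^2×C(5,2)×3^5 = 2430
i=3: (-1)^3×C(5,3)×2^5 = -320
i=4: (-1)^4×C(5,4)×1^5 = 5
i=5: (-1)^5×C(5,5)×0^5 = 0
Total = 120

Number of surjections = 120


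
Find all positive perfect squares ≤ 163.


Checking each candidate:
Condition: positive perfect squares ≤ 163
Result = {1, 4, 9, 16, 25, 36, 49, 64, 81, 100, 121, 144}

{1, 4, 9, 16, 25, 36, 49, 64, 81, 100, 121, 144}


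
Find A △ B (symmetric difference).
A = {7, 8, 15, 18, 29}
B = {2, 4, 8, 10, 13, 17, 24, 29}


A △ B = (A \ B) ∪ (B \ A) = elements in exactly one of A or B
A \ B = {7, 15, 18}
B \ A = {2, 4, 10, 13, 17, 24}
A △ B = {2, 4, 7, 10, 13, 15, 17, 18, 24}

A △ B = {2, 4, 7, 10, 13, 15, 17, 18, 24}


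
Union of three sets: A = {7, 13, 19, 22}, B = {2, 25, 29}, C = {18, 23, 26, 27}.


A ∪ B = {2, 7, 13, 19, 22, 25, 29}
(A ∪ B) ∪ C = {2, 7, 13, 18, 19, 22, 23, 25, 26, 27, 29}

A ∪ B ∪ C = {2, 7, 13, 18, 19, 22, 23, 25, 26, 27, 29}


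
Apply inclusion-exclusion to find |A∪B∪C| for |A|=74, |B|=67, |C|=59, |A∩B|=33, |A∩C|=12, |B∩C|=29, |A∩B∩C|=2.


|A∪B∪C| = |A|+|B|+|C| - |A∩B|-|A∩C|-|B∩C| + |A∩B∩C|
= 74+67+59 - 33-12-29 + 2
= 200 - 74 + 2
= 128

|A ∪ B ∪ C| = 128


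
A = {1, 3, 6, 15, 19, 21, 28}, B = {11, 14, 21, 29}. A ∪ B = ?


A ∪ B = all elements in A or B (or both)
A = {1, 3, 6, 15, 19, 21, 28}
B = {11, 14, 21, 29}
A ∪ B = {1, 3, 6, 11, 14, 15, 19, 21, 28, 29}

A ∪ B = {1, 3, 6, 11, 14, 15, 19, 21, 28, 29}


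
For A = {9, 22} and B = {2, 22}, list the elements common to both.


A ∩ B = elements in both A and B
A = {9, 22}
B = {2, 22}
A ∩ B = {22}

A ∩ B = {22}


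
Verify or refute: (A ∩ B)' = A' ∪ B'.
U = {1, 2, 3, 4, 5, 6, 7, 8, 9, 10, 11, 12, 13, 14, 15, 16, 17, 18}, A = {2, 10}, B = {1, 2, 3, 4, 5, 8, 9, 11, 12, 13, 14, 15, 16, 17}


LHS: A ∩ B = {2}
(A ∩ B)' = U \ (A ∩ B) = {1, 3, 4, 5, 6, 7, 8, 9, 10, 11, 12, 13, 14, 15, 16, 17, 18}
A' = {1, 3, 4, 5, 6, 7, 8, 9, 11, 12, 13, 14, 15, 16, 17, 18}, B' = {6, 7, 10, 18}
Claimed RHS: A' ∪ B' = {1, 3, 4, 5, 6, 7, 8, 9, 10, 11, 12, 13, 14, 15, 16, 17, 18}
Identity is VALID: LHS = RHS = {1, 3, 4, 5, 6, 7, 8, 9, 10, 11, 12, 13, 14, 15, 16, 17, 18} ✓

Identity is valid. (A ∩ B)' = A' ∪ B' = {1, 3, 4, 5, 6, 7, 8, 9, 10, 11, 12, 13, 14, 15, 16, 17, 18}


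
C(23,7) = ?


C(n,k) = n! / (k!(n-k)!)
C(23,7) = 23! / (7!16!)
= 245157

C(23,7) = 245157


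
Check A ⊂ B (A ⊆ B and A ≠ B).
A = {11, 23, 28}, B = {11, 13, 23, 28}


A ⊂ B requires: A ⊆ B AND A ≠ B.
A ⊆ B? Yes
A = B? No
A ⊂ B: Yes (A is a proper subset of B)

Yes, A ⊂ B


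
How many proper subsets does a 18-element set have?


Total subsets = 2^n = 2^18 = 262144
Proper subsets exclude the set itself: 2^n - 1
= 262144 - 1
= 262143

Number of proper subsets = 262143


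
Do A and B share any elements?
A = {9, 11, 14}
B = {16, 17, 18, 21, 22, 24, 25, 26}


Disjoint means A ∩ B = ∅.
A ∩ B = ∅
A ∩ B = ∅, so A and B are disjoint.

No — A and B share no elements (A ∩ B = ∅), so they are disjoint


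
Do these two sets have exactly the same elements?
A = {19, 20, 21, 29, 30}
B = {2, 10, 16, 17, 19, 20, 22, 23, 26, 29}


Two sets are equal iff they have exactly the same elements.
A = {19, 20, 21, 29, 30}
B = {2, 10, 16, 17, 19, 20, 22, 23, 26, 29}
Differences: {2, 10, 16, 17, 21, 22, 23, 26, 30}
A ≠ B

No, A ≠ B


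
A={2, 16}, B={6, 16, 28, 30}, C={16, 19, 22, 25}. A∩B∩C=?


A ∩ B = {16}
(A ∩ B) ∩ C = {16}

A ∩ B ∩ C = {16}


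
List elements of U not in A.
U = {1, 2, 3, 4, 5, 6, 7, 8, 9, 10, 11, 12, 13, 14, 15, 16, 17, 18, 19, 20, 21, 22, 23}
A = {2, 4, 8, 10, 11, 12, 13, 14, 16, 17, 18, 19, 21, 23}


Aᶜ = U \ A = elements in U but not in A
U = {1, 2, 3, 4, 5, 6, 7, 8, 9, 10, 11, 12, 13, 14, 15, 16, 17, 18, 19, 20, 21, 22, 23}
A = {2, 4, 8, 10, 11, 12, 13, 14, 16, 17, 18, 19, 21, 23}
Aᶜ = {1, 3, 5, 6, 7, 9, 15, 20, 22}

Aᶜ = {1, 3, 5, 6, 7, 9, 15, 20, 22}


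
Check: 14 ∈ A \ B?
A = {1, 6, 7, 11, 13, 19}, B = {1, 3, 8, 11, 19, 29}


A = {1, 6, 7, 11, 13, 19}, B = {1, 3, 8, 11, 19, 29}
A \ B = elements in A but not in B
A \ B = {6, 7, 13}
Checking if 14 ∈ A \ B
14 is not in A \ B → False

14 ∉ A \ B


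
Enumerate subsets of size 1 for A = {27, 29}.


|A| = 2, so A has C(2,1) = 2 subsets of size 1.
Enumerate by choosing 1 elements from A at a time:
{27}, {29}

1-element subsets (2 total): {27}, {29}


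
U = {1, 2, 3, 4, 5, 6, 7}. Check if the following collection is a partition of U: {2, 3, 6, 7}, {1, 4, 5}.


A partition requires: (1) non-empty parts, (2) pairwise disjoint, (3) union = U
Parts: {2, 3, 6, 7}, {1, 4, 5}
Union of parts: {1, 2, 3, 4, 5, 6, 7}
U = {1, 2, 3, 4, 5, 6, 7}
All non-empty? True
Pairwise disjoint? True
Covers U? True

Yes, valid partition


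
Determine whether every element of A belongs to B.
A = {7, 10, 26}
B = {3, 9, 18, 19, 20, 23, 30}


A ⊆ B means every element of A is in B.
Elements in A not in B: {7, 10, 26}
So A ⊄ B.

No, A ⊄ B


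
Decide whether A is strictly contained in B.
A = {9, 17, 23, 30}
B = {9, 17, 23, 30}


A ⊂ B requires: A ⊆ B AND A ≠ B.
A ⊆ B? Yes
A = B? Yes
A = B, so A is not a PROPER subset.

No, A is not a proper subset of B


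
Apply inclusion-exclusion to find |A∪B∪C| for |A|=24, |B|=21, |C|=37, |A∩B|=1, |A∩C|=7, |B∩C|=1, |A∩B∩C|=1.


|A∪B∪C| = |A|+|B|+|C| - |A∩B|-|A∩C|-|B∩C| + |A∩B∩C|
= 24+21+37 - 1-7-1 + 1
= 82 - 9 + 1
= 74

|A ∪ B ∪ C| = 74


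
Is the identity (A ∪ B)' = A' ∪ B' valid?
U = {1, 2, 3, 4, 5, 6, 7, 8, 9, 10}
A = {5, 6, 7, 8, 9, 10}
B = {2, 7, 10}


LHS: A ∪ B = {2, 5, 6, 7, 8, 9, 10}
(A ∪ B)' = U \ (A ∪ B) = {1, 3, 4}
A' = {1, 2, 3, 4}, B' = {1, 3, 4, 5, 6, 8, 9}
Claimed RHS: A' ∪ B' = {1, 2, 3, 4, 5, 6, 8, 9}
Identity is INVALID: LHS = {1, 3, 4} but the RHS claimed here equals {1, 2, 3, 4, 5, 6, 8, 9}. The correct form is (A ∪ B)' = A' ∩ B'.

Identity is invalid: (A ∪ B)' = {1, 3, 4} but A' ∪ B' = {1, 2, 3, 4, 5, 6, 8, 9}. The correct De Morgan law is (A ∪ B)' = A' ∩ B'.


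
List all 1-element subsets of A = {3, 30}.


|A| = 2, so A has C(2,1) = 2 subsets of size 1.
Enumerate by choosing 1 elements from A at a time:
{3}, {30}

1-element subsets (2 total): {3}, {30}


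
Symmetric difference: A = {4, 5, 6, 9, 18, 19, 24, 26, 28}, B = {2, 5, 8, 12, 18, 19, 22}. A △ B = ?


A △ B = (A \ B) ∪ (B \ A) = elements in exactly one of A or B
A \ B = {4, 6, 9, 24, 26, 28}
B \ A = {2, 8, 12, 22}
A △ B = {2, 4, 6, 8, 9, 12, 22, 24, 26, 28}

A △ B = {2, 4, 6, 8, 9, 12, 22, 24, 26, 28}


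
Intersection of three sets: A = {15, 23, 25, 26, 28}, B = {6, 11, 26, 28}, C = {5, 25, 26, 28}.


A ∩ B = {26, 28}
(A ∩ B) ∩ C = {26, 28}

A ∩ B ∩ C = {26, 28}


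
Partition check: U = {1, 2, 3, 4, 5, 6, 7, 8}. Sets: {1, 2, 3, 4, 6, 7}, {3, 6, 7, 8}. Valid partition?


A partition requires: (1) non-empty parts, (2) pairwise disjoint, (3) union = U
Parts: {1, 2, 3, 4, 6, 7}, {3, 6, 7, 8}
Union of parts: {1, 2, 3, 4, 6, 7, 8}
U = {1, 2, 3, 4, 5, 6, 7, 8}
All non-empty? True
Pairwise disjoint? False
Covers U? False

No, not a valid partition


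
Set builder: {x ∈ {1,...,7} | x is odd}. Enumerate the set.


Checking each candidate:
Condition: odd numbers in {1,...,7}
Result = {1, 3, 5, 7}

{1, 3, 5, 7}


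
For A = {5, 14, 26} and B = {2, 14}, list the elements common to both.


A ∩ B = elements in both A and B
A = {5, 14, 26}
B = {2, 14}
A ∩ B = {14}

A ∩ B = {14}


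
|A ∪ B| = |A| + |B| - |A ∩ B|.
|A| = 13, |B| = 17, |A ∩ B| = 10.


|A ∪ B| = |A| + |B| - |A ∩ B|
= 13 + 17 - 10
= 20

|A ∪ B| = 20


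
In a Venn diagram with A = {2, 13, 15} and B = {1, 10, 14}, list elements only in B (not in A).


A = {2, 13, 15}
B = {1, 10, 14}
Region: only in B (not in A)
Elements: {1, 10, 14}

Elements only in B (not in A): {1, 10, 14}


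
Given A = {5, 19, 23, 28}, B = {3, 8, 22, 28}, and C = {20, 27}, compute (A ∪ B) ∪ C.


A ∪ B = {3, 5, 8, 19, 22, 23, 28}
(A ∪ B) ∪ C = {3, 5, 8, 19, 20, 22, 23, 27, 28}

A ∪ B ∪ C = {3, 5, 8, 19, 20, 22, 23, 27, 28}


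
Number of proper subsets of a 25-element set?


Total subsets = 2^n = 2^25 = 33554432
Proper subsets exclude the set itself: 2^n - 1
= 33554432 - 1
= 33554431

Number of proper subsets = 33554431


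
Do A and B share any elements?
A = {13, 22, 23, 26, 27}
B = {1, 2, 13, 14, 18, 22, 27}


Disjoint means A ∩ B = ∅.
A ∩ B = {13, 22, 27}
A ∩ B ≠ ∅, so A and B are NOT disjoint.

Yes — A and B share the element(s) of A ∩ B = {13, 22, 27}, so they are not disjoint


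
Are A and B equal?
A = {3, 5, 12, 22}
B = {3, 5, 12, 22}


Two sets are equal iff they have exactly the same elements.
A = {3, 5, 12, 22}
B = {3, 5, 12, 22}
Same elements → A = B

Yes, A = B


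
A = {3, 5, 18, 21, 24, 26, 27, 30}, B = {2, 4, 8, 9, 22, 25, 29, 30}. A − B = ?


A \ B = elements in A but not in B
A = {3, 5, 18, 21, 24, 26, 27, 30}
B = {2, 4, 8, 9, 22, 25, 29, 30}
Remove from A any elements in B
A \ B = {3, 5, 18, 21, 24, 26, 27}

A \ B = {3, 5, 18, 21, 24, 26, 27}


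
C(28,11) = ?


C(n,k) = n! / (k!(n-k)!)
C(28,11) = 28! / (11!17!)
= 21474180

C(28,11) = 21474180


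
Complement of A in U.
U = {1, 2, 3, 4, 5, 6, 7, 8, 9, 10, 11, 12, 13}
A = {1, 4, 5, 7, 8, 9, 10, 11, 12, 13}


Aᶜ = U \ A = elements in U but not in A
U = {1, 2, 3, 4, 5, 6, 7, 8, 9, 10, 11, 12, 13}
A = {1, 4, 5, 7, 8, 9, 10, 11, 12, 13}
Aᶜ = {2, 3, 6}

Aᶜ = {2, 3, 6}
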